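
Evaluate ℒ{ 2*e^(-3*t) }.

2/(s + 3)

L{2} = 2/s.
By the first shifting theorem, multiplying by e^(-3t) replaces s with s + 3.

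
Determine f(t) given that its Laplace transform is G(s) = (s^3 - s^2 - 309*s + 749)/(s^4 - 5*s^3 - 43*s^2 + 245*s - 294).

f(t) = -4*exp(7*t) + 4*exp(3*t) + 3*exp(2*t) - 2*exp(-7*t)

Factor the denominator: s^4 - 5*s^3 - 43*s^2 + 245*s - 294 = (s - 7)*(s - 3)*(s - 2)*(s + 7).
Partial fraction decomposition gives [-2/(s + 7)] + [4/(s - 3)] + [3/(s - 2)] + [-4/(s - 7)].
Invert each term: -2/(s + 7) ↔ -2e^(-7t); 4/(s - 3) ↔ 4e^(3t); 3/(s - 2) ↔ 3e^(2t); -4/(s - 7) ↔ -4e^(7t).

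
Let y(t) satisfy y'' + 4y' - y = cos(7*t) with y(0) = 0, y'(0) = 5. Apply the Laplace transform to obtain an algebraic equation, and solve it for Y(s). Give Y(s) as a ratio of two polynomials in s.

Apply the Laplace transform to the equation.
With L{y''} = s^2 Y - s·y(0) - y'(0) and L{y'} = sY - y(0), with y(0) = 0, y'(0) = 5: the LHS transforms to (s^2 + 4*s - 1)Y - (5).
The right side is L{cos(7*t)} = s/(s^2 + 49).
So (s^2 + 4*s - 1)Y = s/(s^2 + 49) + (5).
Solve for Y(s) and write it as one ratio of polynomials.

Y(s) = (5*s^2 + s + 245)/(s^4 + 4*s^3 + 48*s^2 + 196*s - 49)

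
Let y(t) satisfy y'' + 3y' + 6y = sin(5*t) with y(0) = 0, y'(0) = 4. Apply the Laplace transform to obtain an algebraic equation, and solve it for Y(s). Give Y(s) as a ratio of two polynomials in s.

Y(s) = (4*s^2 + 105)/(s^4 + 3*s^3 + 31*s^2 + 75*s + 150)

Laplace-transform each side.
With L{y''} = s^2 Y - s·y(0) - y'(0) and L{y'} = sY - y(0), with y(0) = 0, y'(0) = 4: the LHS transforms to (s^2 + 3*s + 6)Y - (4).
The right side is L{sin(5*t)} = 5/(s^2 + 25).
So (s^2 + 3*s + 6)Y = 5/(s^2 + 25) + (4).
Divide through and combine into a single rational function.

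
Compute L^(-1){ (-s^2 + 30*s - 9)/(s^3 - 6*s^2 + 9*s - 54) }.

Factor the denominator: s^3 - 6*s^2 + 9*s - 54 = (s - 6)*(s^2 + 9).
Partial fraction decomposition gives [3/(s - 6)] + [-4*s/(s^2 + 9)] + [6/(s^2 + 9)].
Invert each term: 3/(s - 6) ↔ 3e^(6t); -4·s/(s^2 + 9) ↔ -4cos(3t); 2·3/(s^2 + 9) ↔ 2sin(3t).

3*exp(6*t) + 2*sin(3*t) - 4*cos(3*t)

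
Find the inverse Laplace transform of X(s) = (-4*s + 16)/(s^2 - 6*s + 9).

Factor the denominator: s^2 - 6*s + 9 = (s - 3)^2.
Partial fraction decomposition gives [-4/(s - 3)] + [4/(s - 3)^2].
Invert each term: -4/(s - 3) ↔ -4e^(3t); 4/(s - 3)^2 ↔ 4t·e^(3t).

4*t*exp(3*t) - 4*exp(3*t)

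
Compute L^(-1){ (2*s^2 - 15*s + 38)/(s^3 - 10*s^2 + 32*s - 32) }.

Factor the denominator: s^3 - 10*s^2 + 32*s - 32 = (s - 4)^2*(s - 2).
Partial fraction decomposition gives [-2/(s - 4)] + [5/(s - 4)^2] + [4/(s - 2)].
Invert each term: -2/(s - 4) ↔ -2e^(4t); 5/(s - 4)^2 ↔ 5t·e^(4t); 4/(s - 2) ↔ 4e^(2t).

5*t*exp(4*t) - 2*exp(4*t) + 4*exp(2*t)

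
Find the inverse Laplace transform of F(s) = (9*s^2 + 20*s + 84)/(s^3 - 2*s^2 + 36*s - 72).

4*exp(2*t) + 5*sin(6*t) + 5*cos(6*t)

Factor the denominator: s^3 - 2*s^2 + 36*s - 72 = (s - 2)*(s^2 + 36).
Partial fraction decomposition gives [4/(s - 2)] + [5*s/(s^2 + 36)] + [30/(s^2 + 36)].
Invert each term: 4/(s - 2) ↔ 4e^(2t); 5·s/(s^2 + 36) ↔ 5cos(6t); 5·6/(s^2 + 36) ↔ 5sin(6t).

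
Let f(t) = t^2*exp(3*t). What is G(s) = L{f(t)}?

G(s) = 2/(s - 3)^3

L{e^(3t)} = 1/(s - 3).
Then apply L{t^2·g(t)} = (-1)^2 d^2/ds^2[H(s)] with H(s) = 1/(s - 3):
differentiating 2 times and applying the sign gives 2/(s - 3)^3.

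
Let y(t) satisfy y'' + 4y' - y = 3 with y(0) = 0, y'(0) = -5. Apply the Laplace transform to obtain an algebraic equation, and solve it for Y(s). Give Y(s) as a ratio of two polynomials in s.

Apply the Laplace transform to the equation.
Using L{y''} = s^2 Y - s·y(0) - y'(0) and L{y'} = sY - y(0), with y(0) = 0, y'(0) = -5, the left side becomes (s^2 + 4*s - 1)Y - (-5).
The right side is L{3} = 3/s.
So (s^2 + 4*s - 1)Y = 3/s + (-5).
Solve for Y(s) and write it as one ratio of polynomials.

Y(s) = (-5*s + 3)/(s^3 + 4*s^2 - s)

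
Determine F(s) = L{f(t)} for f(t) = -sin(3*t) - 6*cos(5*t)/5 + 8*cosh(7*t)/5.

F(s) = -6*s/(5*(s^2 + 25)) + 8*s/(5*(s^2 - 49)) - 3/(s^2 + 9)

By linearity of the Laplace transform, transform each term separately.
(8/5)·[L{cosh(7t)} = s/(s^2 - 49)]; (-6/5)·[L{cos(5t)} = s/(s^2 + 25)]; (-1)·[L{sin(3t)} = 3/(s^2 + 9)].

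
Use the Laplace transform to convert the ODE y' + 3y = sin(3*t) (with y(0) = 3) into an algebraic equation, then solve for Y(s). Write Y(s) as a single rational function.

Laplace-transform each side.
Using L{y'} = sY - y(0) = sY - 3, the left side becomes (s + 3)Y - (3).
The right side is L{sin(3*t)} = 3/(s^2 + 9).
So (s + 3)Y = 3/(s^2 + 9) + (3).
Isolate Y and clear denominators.

Y(s) = (3*s^2 + 30)/(s^3 + 3*s^2 + 9*s + 27)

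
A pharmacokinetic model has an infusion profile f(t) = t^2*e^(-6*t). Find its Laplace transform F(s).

L{e^(-6t)} = 1/(s + 6).
Then apply L{t^2·g(t)} = (-1)^2 d^2/ds^2[G(s)] with G(s) = 1/(s + 6):
differentiating 2 times and applying the sign gives 2/(s + 6)^3.

F(s) = 2/(s + 6)^3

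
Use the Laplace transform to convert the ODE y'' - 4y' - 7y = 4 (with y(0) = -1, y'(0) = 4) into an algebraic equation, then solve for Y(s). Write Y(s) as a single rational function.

Take the Laplace transform of both sides.
With L{y''} = s^2 Y - s·y(0) - y'(0) and L{y'} = sY - y(0), with y(0) = -1, y'(0) = 4: the LHS transforms to (s^2 - 4*s - 7)Y - (-s + 8).
The right side is L{4} = 4/s.
So (s^2 - 4*s - 7)Y = 4/s + (-s + 8).
Solve for Y(s) and write it as one ratio of polynomials.

Y(s) = (-s^2 + 8*s + 4)/(s^3 - 4*s^2 - 7*s)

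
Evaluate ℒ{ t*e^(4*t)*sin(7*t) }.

L{sin(7t)} = 7/(s^2 + 49).
Multiplying by e^(4t) shifts s → s - 4, so L{e^(4*t)*sin(7*t)} = 7/((s - 4)^2 + 49).
Then apply L{t·g(t)} = -d/ds[G(s)] with G(s) = 7/((s - 4)^2 + 49):
differentiating 1 time and applying the sign gives 14*(s - 4)/(s^2 - 8*s + 65)^2.

14*(s - 4)/(s^2 - 8*s + 65)^2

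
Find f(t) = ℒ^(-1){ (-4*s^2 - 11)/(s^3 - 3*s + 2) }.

f(t) = -5*t*exp(t) - exp(t) - 3*exp(-2*t)

Factor the denominator: s^3 - 3*s + 2 = (s - 1)^2*(s + 2).
Partial fraction decomposition gives [-1/(s - 1)] + [-5/(s - 1)^2] + [-3/(s + 2)].
Invert each term: -1/(s - 1) ↔ -e^(t); -5/(s - 1)^2 ↔ -5t·e^(t); -3/(s + 2) ↔ -3e^(-2t).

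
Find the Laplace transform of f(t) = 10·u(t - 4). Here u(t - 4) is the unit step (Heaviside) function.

By the second shifting theorem, L{u(t - c)·g(t - c)} = e^(-cs)·G(s) with c = 4 and G(s) = L{g(t)}.
L{10} = 10/s.

10*exp(-4*s)/s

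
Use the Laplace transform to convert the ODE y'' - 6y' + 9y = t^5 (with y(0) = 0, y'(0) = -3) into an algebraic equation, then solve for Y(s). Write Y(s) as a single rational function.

Y(s) = (-3*s^6 + 120)/(s^8 - 6*s^7 + 9*s^6)

Transform both sides with L{·}.
With L{y''} = s^2 Y - s·y(0) - y'(0) and L{y'} = sY - y(0), with y(0) = 0, y'(0) = -3: the LHS transforms to (s^2 - 6*s + 9)Y - (-3).
The right side is L{t^5} = 120/s^6.
So (s^2 - 6*s + 9)Y = 120/s^6 + (-3).
Isolate Y and clear denominators.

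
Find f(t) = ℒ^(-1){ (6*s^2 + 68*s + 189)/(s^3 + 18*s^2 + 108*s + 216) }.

f(t) = -3*t^2*exp(-6*t)/2 - 4*t*exp(-6*t) + 6*exp(-6*t)

Factor the denominator: s^3 + 18*s^2 + 108*s + 216 = (s + 6)^3.
Partial fraction decomposition gives [6/(s + 6)] + [-4/(s + 6)^2] + [-3/(s + 6)^3].
Invert each term: 6/(s + 6) ↔ 6e^(-6t); -4/(s + 6)^2 ↔ -4t·e^(-6t); -3/(s + 6)^3 ↔ (-3/2)t^2·e^(-6t).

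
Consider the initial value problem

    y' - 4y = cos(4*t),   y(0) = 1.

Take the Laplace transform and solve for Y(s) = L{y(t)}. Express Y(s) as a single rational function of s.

Y(s) = (s^2 + s + 16)/(s^3 - 4*s^2 + 16*s - 64)

Laplace-transform each side.
Using L{y'} = sY - y(0) = sY - 1, the left side becomes (s - 4)Y - (1).
The right side is L{cos(4*t)} = s/(s^2 + 16).
So (s - 4)Y = s/(s^2 + 16) + (1).
Isolate Y and clear denominators.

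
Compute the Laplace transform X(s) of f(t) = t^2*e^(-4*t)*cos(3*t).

X(s) = 2*(s + 4)*(s^2 + 8*s - 11)/(s^2 + 8*s + 25)^3

L{cos(3t)} = s/(s^2 + 9).
Multiplying by e^(-4t) shifts s → s + 4, so L{e^(-4*t)*cos(3*t)} = (s + 4)/((s + 4)^2 + 9).
Then apply L{t^2·g(t)} = (-1)^2 d^2/ds^2[G(s)] with G(s) = (s + 4)/((s + 4)^2 + 9):
differentiating 2 times and applying the sign gives 2*(s + 4)*(s^2 + 8*s - 11)/(s^2 + 8*s + 25)^3.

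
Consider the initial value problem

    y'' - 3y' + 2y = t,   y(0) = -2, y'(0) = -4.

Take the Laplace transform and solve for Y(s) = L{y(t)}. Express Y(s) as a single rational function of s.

Apply the Laplace transform to the equation.
Using L{y''} = s^2 Y - s·y(0) - y'(0) and L{y'} = sY - y(0), with y(0) = -2, y'(0) = -4, the left side becomes (s^2 - 3*s + 2)Y - (-2*s + 2).
The right side is L{t} = s^(-2).
So (s^2 - 3*s + 2)Y = s^(-2) + (-2*s + 2).
Divide through and combine into a single rational function.

Y(s) = (-2*s^3 + 2*s^2 + 1)/(s^4 - 3*s^3 + 2*s^2)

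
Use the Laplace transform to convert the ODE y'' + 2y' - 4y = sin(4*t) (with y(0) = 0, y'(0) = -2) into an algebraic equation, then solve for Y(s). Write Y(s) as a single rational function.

Y(s) = (-2*s^2 - 28)/(s^4 + 2*s^3 + 12*s^2 + 32*s - 64)

Laplace-transform each side.
The derivative rules (L{y''} = s^2 Y - s·y(0) - y'(0) and L{y'} = sY - y(0), with y(0) = 0, y'(0) = -2) turn the left side into (s^2 + 2*s - 4)Y - (-2).
The right side is L{sin(4*t)} = 4/(s^2 + 16).
So (s^2 + 2*s - 4)Y = 4/(s^2 + 16) + (-2).
Solve for Y(s) and write it as one ratio of polynomials.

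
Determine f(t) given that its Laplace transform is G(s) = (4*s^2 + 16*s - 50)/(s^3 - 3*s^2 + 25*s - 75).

f(t) = exp(3*t) + 5*sin(5*t) + 3*cos(5*t)

Factor the denominator: s^3 - 3*s^2 + 25*s - 75 = (s - 3)*(s^2 + 25).
Partial fraction decomposition gives [1/(s - 3)] + [3*s/(s^2 + 25)] + [25/(s^2 + 25)].
Invert each term: 1/(s - 3) ↔ e^(3t); 3·s/(s^2 + 25) ↔ 3cos(5t); 5·5/(s^2 + 25) ↔ 5sin(5t).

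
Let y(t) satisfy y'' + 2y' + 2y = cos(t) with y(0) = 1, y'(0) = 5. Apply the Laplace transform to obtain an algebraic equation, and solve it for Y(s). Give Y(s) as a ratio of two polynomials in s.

Y(s) = (s^3 + 7*s^2 + 2*s + 7)/(s^4 + 2*s^3 + 3*s^2 + 2*s + 2)

Transform both sides with L{·}.
Using L{y''} = s^2 Y - s·y(0) - y'(0) and L{y'} = sY - y(0), with y(0) = 1, y'(0) = 5, the left side becomes (s^2 + 2*s + 2)Y - (s + 7).
The right side is L{cos(t)} = s/(s^2 + 1).
So (s^2 + 2*s + 2)Y = s/(s^2 + 1) + (s + 7).
Isolate Y and clear denominators.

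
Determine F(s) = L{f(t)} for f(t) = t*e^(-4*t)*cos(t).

L{cos(t)} = s/(s^2 + 1).
Multiplying by e^(-4t) shifts s → s + 4, so L{e^(-4*t)*cos(t)} = (s + 4)/((s + 4)^2 + 1).
Then apply L{t·g(t)} = -d/ds[G(s)] with G(s) = (s + 4)/((s + 4)^2 + 1):
differentiating 1 time and applying the sign gives (s + 3)*(s + 5)/(s^2 + 8*s + 17)^2.

F(s) = (s + 3)*(s + 5)/(s^2 + 8*s + 17)^2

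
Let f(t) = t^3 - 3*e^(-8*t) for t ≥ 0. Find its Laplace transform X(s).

The transform is linear, so treat each term independently.
(-3)·[L{e^(-8t)} = 1/(s + 8)]; L{t^3} = 3!/s^4 = 6/s^4.

X(s) = -3/(s + 8) + 6/s^4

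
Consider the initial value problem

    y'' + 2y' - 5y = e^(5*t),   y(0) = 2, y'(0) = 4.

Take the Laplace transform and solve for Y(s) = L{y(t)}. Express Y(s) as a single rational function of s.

Take the Laplace transform of both sides.
Using L{y''} = s^2 Y - s·y(0) - y'(0) and L{y'} = sY - y(0), with y(0) = 2, y'(0) = 4, the left side becomes (s^2 + 2*s - 5)Y - (2*s + 8).
The right side is L{e^(5*t)} = 1/(s - 5).
So (s^2 + 2*s - 5)Y = 1/(s - 5) + (2*s + 8).
Divide through and combine into a single rational function.

Y(s) = (2*s^2 - 2*s - 39)/(s^3 - 3*s^2 - 15*s + 25)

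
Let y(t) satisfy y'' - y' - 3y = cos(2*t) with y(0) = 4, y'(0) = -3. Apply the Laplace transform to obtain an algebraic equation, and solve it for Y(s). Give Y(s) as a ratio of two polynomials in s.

Y(s) = (4*s^3 - 7*s^2 + 17*s - 28)/(s^4 - s^3 + s^2 - 4*s - 12)

Apply the Laplace transform to the equation.
With L{y''} = s^2 Y - s·y(0) - y'(0) and L{y'} = sY - y(0), with y(0) = 4, y'(0) = -3: the LHS transforms to (s^2 - s - 3)Y - (4*s - 7).
The right side is L{cos(2*t)} = s/(s^2 + 4).
So (s^2 - s - 3)Y = s/(s^2 + 4) + (4*s - 7).
Isolate Y and clear denominators.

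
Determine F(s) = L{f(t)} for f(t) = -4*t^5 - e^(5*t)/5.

Apply the Laplace transform termwise.
(-1/5)·[L{e^(5t)} = 1/(s - 5)]; (-4)·[L{t^5} = 5!/s^6 = 120/s^6].

F(s) = -1/(5*(s - 5)) - 480/s^6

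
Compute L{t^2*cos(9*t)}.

L{cos(9t)} = s/(s^2 + 81).
Then apply L{t^2·g(t)} = (-1)^2 d^2/ds^2[G(s)] with G(s) = s/(s^2 + 81):
differentiating 2 times and applying the sign gives 2*s*(s^2 - 243)/(s^2 + 81)^3.

2*s*(s^2 - 243)/(s^2 + 81)^3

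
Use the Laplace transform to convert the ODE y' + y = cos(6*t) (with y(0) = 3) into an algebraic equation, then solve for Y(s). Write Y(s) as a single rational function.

Y(s) = (3*s^2 + s + 108)/(s^3 + s^2 + 36*s + 36)

Take the Laplace transform of both sides.
The derivative rules (L{y'} = sY - y(0) = sY - 3) turn the left side into (s + 1)Y - (3).
The right side is L{cos(6*t)} = s/(s^2 + 36).
So (s + 1)Y = s/(s^2 + 36) + (3).
Isolate Y and clear denominators.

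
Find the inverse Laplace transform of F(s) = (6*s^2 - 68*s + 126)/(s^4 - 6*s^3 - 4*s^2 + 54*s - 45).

Factor the denominator: s^4 - 6*s^3 - 4*s^2 + 54*s - 45 = (s - 5)*(s - 3)*(s - 1)*(s + 3).
Partial fraction decomposition gives [1/(s - 3)] + [-1/(s - 5)] + [2/(s - 1)] + [-2/(s + 3)].
Invert each term: 1/(s - 3) ↔ e^(3t); -1/(s - 5) ↔ -e^(5t); 2/(s - 1) ↔ 2e^(t); -2/(s + 3) ↔ -2e^(-3t).

-exp(5*t) + exp(3*t) + 2*exp(t) - 2*exp(-3*t)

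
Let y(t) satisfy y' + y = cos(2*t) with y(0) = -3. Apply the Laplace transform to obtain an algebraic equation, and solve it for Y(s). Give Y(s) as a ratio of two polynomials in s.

Y(s) = (-3*s^2 + s - 12)/(s^3 + s^2 + 4*s + 4)

Take the Laplace transform of both sides.
Using L{y'} = sY - y(0) = sY - (-3), the left side becomes (s + 1)Y - (-3).
The right side is L{cos(2*t)} = s/(s^2 + 4).
So (s + 1)Y = s/(s^2 + 4) + (-3).
Solve for Y(s) and write it as one ratio of polynomials.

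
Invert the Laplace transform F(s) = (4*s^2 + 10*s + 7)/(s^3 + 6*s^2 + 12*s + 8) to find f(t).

Factor the denominator: s^3 + 6*s^2 + 12*s + 8 = (s + 2)^3.
Partial fraction decomposition gives [4/(s + 2)] + [-6/(s + 2)^2] + [3/(s + 2)^3].
Invert each term: 4/(s + 2) ↔ 4e^(-2t); -6/(s + 2)^2 ↔ -6t·e^(-2t); 3/(s + 2)^3 ↔ (3/2)t^2·e^(-2t).

f(t) = 3*t^2*exp(-2*t)/2 - 6*t*exp(-2*t) + 4*exp(-2*t)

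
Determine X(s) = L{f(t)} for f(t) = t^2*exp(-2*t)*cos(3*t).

L{cos(3t)} = s/(s^2 + 9).
Multiplying by e^(-2t) shifts s → s + 2, so L{exp(-2*t)*cos(3*t)} = (s + 2)/((s + 2)^2 + 9).
Then apply L{t^2·g(t)} = (-1)^2 d^2/ds^2[G(s)] with G(s) = (s + 2)/((s + 2)^2 + 9):
differentiating 2 times and applying the sign gives 2*(s + 2)*(s^2 + 4*s - 23)/(s^2 + 4*s + 13)^3.

X(s) = 2*(s + 2)*(s^2 + 4*s - 23)/(s^2 + 4*s + 13)^3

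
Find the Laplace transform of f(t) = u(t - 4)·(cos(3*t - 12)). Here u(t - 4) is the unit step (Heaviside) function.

s*exp(-4*s)/(s^2 + 9)

By the second shifting theorem, L{u(t - c)·g(t - c)} = e^(-cs)·G(s) with c = 4 and G(s) = L{g(t)}.
L{cos(3t)} = s/(s^2 + 9).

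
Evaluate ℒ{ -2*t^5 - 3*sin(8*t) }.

By linearity of the Laplace transform, transform each term separately.
(-3)·[L{sin(8t)} = 8/(s^2 + 64)]; (-2)·[L{t^5} = 5!/s^6 = 120/s^6].

-24/(s^2 + 64) - 240/s^6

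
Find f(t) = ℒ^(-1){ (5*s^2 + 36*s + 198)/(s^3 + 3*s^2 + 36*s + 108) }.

f(t) = 5*sin(6*t) + 2*cos(6*t) + 3*exp(-3*t)

Factor the denominator: s^3 + 3*s^2 + 36*s + 108 = (s + 3)*(s^2 + 36).
Partial fraction decomposition gives [3/(s + 3)] + [2*s/(s^2 + 36)] + [30/(s^2 + 36)].
Invert each term: 3/(s + 3) ↔ 3e^(-3t); 2·s/(s^2 + 36) ↔ 2cos(6t); 5·6/(s^2 + 36) ↔ 5sin(6t).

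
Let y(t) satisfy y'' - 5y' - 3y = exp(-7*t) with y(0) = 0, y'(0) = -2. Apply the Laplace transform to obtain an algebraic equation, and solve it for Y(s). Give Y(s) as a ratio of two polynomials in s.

Laplace-transform each side.
Using L{y''} = s^2 Y - s·y(0) - y'(0) and L{y'} = sY - y(0), with y(0) = 0, y'(0) = -2, the left side becomes (s^2 - 5*s - 3)Y - (-2).
The right side is L{exp(-7*t)} = 1/(s + 7).
So (s^2 - 5*s - 3)Y = 1/(s + 7) + (-2).
Isolate Y and clear denominators.

Y(s) = (-2*s - 13)/(s^3 + 2*s^2 - 38*s - 21)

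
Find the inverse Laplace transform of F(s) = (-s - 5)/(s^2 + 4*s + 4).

-3*t*exp(-2*t) - exp(-2*t)

Factor the denominator: s^2 + 4*s + 4 = (s + 2)^2.
Partial fraction decomposition gives [-1/(s + 2)] + [-3/(s + 2)^2].
Invert each term: -1/(s + 2) ↔ -e^(-2t); -3/(s + 2)^2 ↔ -3t·e^(-2t).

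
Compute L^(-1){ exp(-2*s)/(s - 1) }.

The factor e^(-2s) signals a time shift by c = 2 (second shifting theorem).
L{e^(t)} = 1/(s - 1), so L^-1{1/(s - 1)} = exp(t).
Hence the inverse is u(t - 2) times that function evaluated at t - 2.

Heaviside(t - 2)*(exp(t - 2))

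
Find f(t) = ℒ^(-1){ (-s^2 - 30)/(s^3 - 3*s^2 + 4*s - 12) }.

Factor the denominator: s^3 - 3*s^2 + 4*s - 12 = (s - 3)*(s^2 + 4).
Partial fraction decomposition gives [-3/(s - 3)] + [2*s/(s^2 + 4)] + [6/(s^2 + 4)].
Invert each term: -3/(s - 3) ↔ -3e^(3t); 2·s/(s^2 + 4) ↔ 2cos(2t); 3·2/(s^2 + 4) ↔ 3sin(2t).

f(t) = -3*exp(3*t) + 3*sin(2*t) + 2*cos(2*t)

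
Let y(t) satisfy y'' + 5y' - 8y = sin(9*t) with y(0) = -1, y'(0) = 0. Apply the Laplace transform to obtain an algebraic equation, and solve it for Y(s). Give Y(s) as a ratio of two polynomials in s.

Transform both sides with L{·}.
Using L{y''} = s^2 Y - s·y(0) - y'(0) and L{y'} = sY - y(0), with y(0) = -1, y'(0) = 0, the left side becomes (s^2 + 5*s - 8)Y - (-s - 5).
The right side is L{sin(9*t)} = 9/(s^2 + 81).
So (s^2 + 5*s - 8)Y = 9/(s^2 + 81) + (-s - 5).
Isolate Y and clear denominators.

Y(s) = (-s^3 - 5*s^2 - 81*s - 396)/(s^4 + 5*s^3 + 73*s^2 + 405*s - 648)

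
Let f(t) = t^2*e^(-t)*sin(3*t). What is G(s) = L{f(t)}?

G(s) = 18*(s^2 + 2*s - 2)/(s^2 + 2*s + 10)^3

L{sin(3t)} = 3/(s^2 + 9).
Multiplying by e^(-t) shifts s → s + 1, so L{e^(-t)*sin(3*t)} = 3/((s + 1)^2 + 9).
Then apply L{t^2·g(t)} = (-1)^2 d^2/ds^2[H(s)] with H(s) = 3/((s + 1)^2 + 9):
differentiating 2 times and applying the sign gives 18*(s^2 + 2*s - 2)/(s^2 + 2*s + 10)^3.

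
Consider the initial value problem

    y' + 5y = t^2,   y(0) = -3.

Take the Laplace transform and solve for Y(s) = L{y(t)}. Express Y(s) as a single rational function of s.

Transform both sides with L{·}.
With L{y'} = sY - y(0) = sY - (-3): the LHS transforms to (s + 5)Y - (-3).
The right side is L{t^2} = 2/s^3.
So (s + 5)Y = 2/s^3 + (-3).
Solve for Y(s) and write it as one ratio of polynomials.

Y(s) = (-3*s^3 + 2)/(s^4 + 5*s^3)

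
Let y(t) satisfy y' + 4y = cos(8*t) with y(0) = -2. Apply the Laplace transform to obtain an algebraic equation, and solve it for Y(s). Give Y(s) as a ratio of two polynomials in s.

Apply the Laplace transform to the equation.
Using L{y'} = sY - y(0) = sY - (-2), the left side becomes (s + 4)Y - (-2).
The right side is L{cos(8*t)} = s/(s^2 + 64).
So (s + 4)Y = s/(s^2 + 64) + (-2).
Divide through and combine into a single rational function.

Y(s) = (-2*s^2 + s - 128)/(s^3 + 4*s^2 + 64*s + 256)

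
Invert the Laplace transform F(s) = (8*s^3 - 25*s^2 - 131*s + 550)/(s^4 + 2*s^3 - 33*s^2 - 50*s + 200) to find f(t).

f(t) = exp(5*t) - 2*exp(2*t) + 3*exp(-4*t) + 6*exp(-5*t)

Factor the denominator: s^4 + 2*s^3 - 33*s^2 - 50*s + 200 = (s - 5)*(s - 2)*(s + 4)*(s + 5).
Partial fraction decomposition gives [3/(s + 4)] + [1/(s - 5)] + [6/(s + 5)] + [-2/(s - 2)].
Invert each term: 3/(s + 4) ↔ 3e^(-4t); 1/(s - 5) ↔ e^(5t); 6/(s + 5) ↔ 6e^(-5t); -2/(s - 2) ↔ -2e^(2t).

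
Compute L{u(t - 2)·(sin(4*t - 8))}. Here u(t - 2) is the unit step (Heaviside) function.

By the second shifting theorem, L{u(t - c)·g(t - c)} = e^(-cs)·G(s) with c = 2 and G(s) = L{g(t)}.
L{sin(4t)} = 4/(s^2 + 16).

4*exp(-2*s)/(s^2 + 16)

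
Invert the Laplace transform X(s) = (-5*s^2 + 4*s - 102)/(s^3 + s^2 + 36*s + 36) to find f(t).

Factor the denominator: s^3 + s^2 + 36*s + 36 = (s + 1)*(s^2 + 36).
Partial fraction decomposition gives [-3/(s + 1)] + [-2*s/(s^2 + 36)] + [6/(s^2 + 36)].
Invert each term: -3/(s + 1) ↔ -3e^(-t); -2·s/(s^2 + 36) ↔ -2cos(6t); 1·6/(s^2 + 36) ↔ sin(6t).

f(t) = sin(6*t) - 2*cos(6*t) - 3*exp(-t)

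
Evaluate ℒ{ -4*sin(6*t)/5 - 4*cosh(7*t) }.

-4*s/(s^2 - 49) - 24/(5*(s^2 + 36))

The transform is linear, so treat each term independently.
(-4/5)·[L{sin(6t)} = 6/(s^2 + 36)]; (-4)·[L{cosh(7t)} = s/(s^2 - 49)].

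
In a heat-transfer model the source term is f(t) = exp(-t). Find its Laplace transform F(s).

L{e^(-t)} = 1/(s + 1).

F(s) = 1/(s + 1)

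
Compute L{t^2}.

L{t^2} = 2!/s^3 = 2/s^3.

2/s^3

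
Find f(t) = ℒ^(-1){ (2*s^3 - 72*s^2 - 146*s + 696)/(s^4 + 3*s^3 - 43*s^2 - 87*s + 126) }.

f(t) = -4*exp(6*t) - 3*exp(t) + 3*exp(-3*t) + 6*exp(-7*t)

Factor the denominator: s^4 + 3*s^3 - 43*s^2 - 87*s + 126 = (s - 6)*(s - 1)*(s + 3)*(s + 7).
Partial fraction decomposition gives [-3/(s - 1)] + [3/(s + 3)] + [-4/(s - 6)] + [6/(s + 7)].
Invert each term: -3/(s - 1) ↔ -3e^(t); 3/(s + 3) ↔ 3e^(-3t); -4/(s - 6) ↔ -4e^(6t); 6/(s + 7) ↔ 6e^(-7t).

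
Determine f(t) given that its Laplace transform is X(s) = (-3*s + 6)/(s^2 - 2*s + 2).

Complete the square in the denominator: s^2 - 2*s + 2 = (s - 1)^2 + 1^2.
Split the numerator to match: -3*s + 6 = -3·(s - 1) + 3·1.
Invert each term: -3·(s - 1)/((s - 1)^2 + 1) ↔ -3e^(t)cos(t); 3·1/((s - 1)^2 + 1) ↔ 3e^(t)sin(t).

f(t) = 3*exp(t)*sin(t) - 3*exp(t)*cos(t)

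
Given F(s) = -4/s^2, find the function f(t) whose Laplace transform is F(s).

f(t) = -4*t

Since L{t} = 1!/s^2 = 1/s^2, the inverse is t, scaled by -4.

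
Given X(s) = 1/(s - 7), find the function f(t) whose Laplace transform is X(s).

Since L{e^(7t)} = 1/(s - 7), the inverse is e^(7*t).

f(t) = exp(7*t)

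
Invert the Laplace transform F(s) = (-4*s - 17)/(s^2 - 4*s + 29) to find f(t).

Complete the square in the denominator: s^2 - 4*s + 29 = (s - 2)^2 + 5^2.
Split the numerator to match: -4*s - 17 = -4·(s - 2) - 5·5.
Invert each term: -4·(s - 2)/((s - 2)^2 + 25) ↔ -4e^(2t)cos(5t); -5·5/((s - 2)^2 + 25) ↔ -5e^(2t)sin(5t).

f(t) = -5*exp(2*t)*sin(5*t) - 4*exp(2*t)*cos(5*t)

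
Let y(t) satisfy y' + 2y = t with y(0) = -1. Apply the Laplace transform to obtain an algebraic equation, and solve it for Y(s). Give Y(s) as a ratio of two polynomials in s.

Apply the Laplace transform to the equation.
Using L{y'} = sY - y(0) = sY - (-1), the left side becomes (s + 2)Y - (-1).
The right side is L{t} = s^(-2).
So (s + 2)Y = s^(-2) + (-1).
Isolate Y and clear denominators.

Y(s) = (-s^2 + 1)/(s^3 + 2*s^2)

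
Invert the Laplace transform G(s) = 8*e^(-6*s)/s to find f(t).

The factor e^(-6s) signals a time shift by c = 6 (second shifting theorem).
L{8} = 8/s, so L^-1{8/s} = 8.
Hence the inverse is u(t - 6) times that function evaluated at t - 6.

f(t) = Heaviside(t - 6)*(8)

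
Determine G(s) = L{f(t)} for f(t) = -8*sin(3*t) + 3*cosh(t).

G(s) = 3*s/(s^2 - 1) - 24/(s^2 + 9)

Apply the Laplace transform termwise.
(-8)·[L{sin(3t)} = 3/(s^2 + 9)]; (3)·[L{cosh(t)} = s/(s^2 - 1)].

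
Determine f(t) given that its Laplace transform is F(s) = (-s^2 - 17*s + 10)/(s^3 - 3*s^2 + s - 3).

f(t) = -5*exp(3*t) - 5*sin(t) + 4*cos(t)

Factor the denominator: s^3 - 3*s^2 + s - 3 = (s - 3)*(s^2 + 1).
Partial fraction decomposition gives [-5/(s - 3)] + [4*s/(s^2 + 1)] + [-5/(s^2 + 1)].
Invert each term: -5/(s - 3) ↔ -5e^(3t); 4·s/(s^2 + 1) ↔ 4cos(t); -5·1/(s^2 + 1) ↔ -5sin(t).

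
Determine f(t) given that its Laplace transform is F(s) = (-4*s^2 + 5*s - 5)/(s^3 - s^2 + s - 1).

Factor the denominator: s^3 - s^2 + s - 1 = (s - 1)*(s^2 + 1).
Partial fraction decomposition gives [-2/(s - 1)] + [-2*s/(s^2 + 1)] + [3/(s^2 + 1)].
Invert each term: -2/(s - 1) ↔ -2e^(t); -2·s/(s^2 + 1) ↔ -2cos(t); 3·1/(s^2 + 1) ↔ 3sin(t).

f(t) = -2*exp(t) + 3*sin(t) - 2*cos(t)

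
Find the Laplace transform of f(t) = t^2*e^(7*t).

L{e^(7t)} = 1/(s - 7).
Then apply L{t^2·g(t)} = (-1)^2 d^2/ds^2[G(s)] with G(s) = 1/(s - 7):
differentiating 2 times and applying the sign gives 2/(s - 7)^3.

2/(s - 7)^3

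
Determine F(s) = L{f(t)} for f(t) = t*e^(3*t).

L{e^(3t)} = 1/(s - 3).
Then apply L{t·g(t)} = -d/ds[G(s)] with G(s) = 1/(s - 3):
differentiating 1 time and applying the sign gives (s - 3)^(-2).

F(s) = (s - 3)^(-2)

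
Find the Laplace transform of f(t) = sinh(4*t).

4/(s^2 - 16)

L{sinh(4t)} = 4/(s^2 - 16).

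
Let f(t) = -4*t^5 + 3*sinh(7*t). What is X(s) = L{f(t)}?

X(s) = 21/(s^2 - 49) - 480/s^6

By linearity of the Laplace transform, transform each term separately.
(3)·[L{sinh(7t)} = 7/(s^2 - 49)]; (-4)·[L{t^5} = 5!/s^6 = 120/s^6].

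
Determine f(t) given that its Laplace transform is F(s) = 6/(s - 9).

Since L{e^(9t)} = 1/(s - 9), the inverse is exp(9*t), scaled by 6.

f(t) = 6*exp(9*t)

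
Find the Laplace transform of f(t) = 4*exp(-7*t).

L{4} = 4/s.
By the first shifting theorem, multiplying by e^(-7t) replaces s with s + 7.

4/(s + 7)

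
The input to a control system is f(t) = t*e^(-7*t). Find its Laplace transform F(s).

L{e^(-7t)} = 1/(s + 7).
Then apply L{t·g(t)} = -d/ds[G(s)] with G(s) = 1/(s + 7):
differentiating 1 time and applying the sign gives (s + 7)^(-2).

F(s) = (s + 7)^(-2)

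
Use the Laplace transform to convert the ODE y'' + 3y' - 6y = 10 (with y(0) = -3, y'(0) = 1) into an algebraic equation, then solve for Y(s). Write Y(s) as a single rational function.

Apply the Laplace transform to the equation.
With L{y''} = s^2 Y - s·y(0) - y'(0) and L{y'} = sY - y(0), with y(0) = -3, y'(0) = 1: the LHS transforms to (s^2 + 3*s - 6)Y - (-3*s - 8).
The right side is L{10} = 10/s.
So (s^2 + 3*s - 6)Y = 10/s + (-3*s - 8).
Divide through and combine into a single rational function.

Y(s) = (-3*s^2 - 8*s + 10)/(s^3 + 3*s^2 - 6*s)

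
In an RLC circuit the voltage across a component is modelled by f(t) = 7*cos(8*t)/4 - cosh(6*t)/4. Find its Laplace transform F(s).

F(s) = 7*s/(4*(s^2 + 64)) - s/(4*(s^2 - 36))

The transform is linear, so treat each term independently.
(-1/4)·[L{cosh(6t)} = s/(s^2 - 36)]; (7/4)·[L{cos(8t)} = s/(s^2 + 64)].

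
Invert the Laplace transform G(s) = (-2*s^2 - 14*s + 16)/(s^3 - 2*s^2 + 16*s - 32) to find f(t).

f(t) = -exp(2*t) - 4*sin(4*t) - cos(4*t)

Factor the denominator: s^3 - 2*s^2 + 16*s - 32 = (s - 2)*(s^2 + 16).
Partial fraction decomposition gives [-1/(s - 2)] + [-s/(s^2 + 16)] + [-16/(s^2 + 16)].
Invert each term: -1/(s - 2) ↔ -e^(2t); -1·s/(s^2 + 16) ↔ -cos(4t); -4·4/(s^2 + 16) ↔ -4sin(4t).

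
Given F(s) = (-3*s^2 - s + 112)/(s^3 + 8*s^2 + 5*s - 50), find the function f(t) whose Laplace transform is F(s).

f(t) = -6*t*exp(-5*t) + 2*exp(2*t) - 5*exp(-5*t)

Factor the denominator: s^3 + 8*s^2 + 5*s - 50 = (s - 2)*(s + 5)^2.
Partial fraction decomposition gives [-5/(s + 5)] + [-6/(s + 5)^2] + [2/(s - 2)].
Invert each term: -5/(s + 5) ↔ -5e^(-5t); -6/(s + 5)^2 ↔ -6t·e^(-5t); 2/(s - 2) ↔ 2e^(2t).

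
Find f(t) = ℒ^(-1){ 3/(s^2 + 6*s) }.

f(t) = exp(-3*t)*sinh(3*t)

Rewrite the denominator: s^2 + 6*s = (s + 3)^2 - 9.
The form in (s + 3) signals a first-shifting-theorem factor e^(-3t).
Since L{sinh(3t)} = 3/(s^2 - 9), the inverse is e^(-3*t)*sinh(3*t).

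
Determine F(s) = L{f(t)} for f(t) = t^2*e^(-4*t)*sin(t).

F(s) = 2*(3*s^2 + 24*s + 47)/(s^2 + 8*s + 17)^3

L{sin(t)} = 1/(s^2 + 1).
Multiplying by e^(-4t) shifts s → s + 4, so L{e^(-4*t)*sin(t)} = 1/((s + 4)^2 + 1).
Then apply L{t^2·g(t)} = (-1)^2 d^2/ds^2[G(s)] with G(s) = 1/((s + 4)^2 + 1):
differentiating 2 times and applying the sign gives 2*(3*s^2 + 24*s + 47)/(s^2 + 8*s + 17)^3.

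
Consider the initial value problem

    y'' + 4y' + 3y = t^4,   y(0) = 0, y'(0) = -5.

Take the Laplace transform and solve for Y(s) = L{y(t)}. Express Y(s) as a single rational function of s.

Transform both sides with L{·}.
The derivative rules (L{y''} = s^2 Y - s·y(0) - y'(0) and L{y'} = sY - y(0), with y(0) = 0, y'(0) = -5) turn the left side into (s^2 + 4*s + 3)Y - (-5).
The right side is L{t^4} = 24/s^5.
So (s^2 + 4*s + 3)Y = 24/s^5 + (-5).
Solve for Y(s) and write it as one ratio of polynomials.

Y(s) = (-5*s^5 + 24)/(s^7 + 4*s^6 + 3*s^5)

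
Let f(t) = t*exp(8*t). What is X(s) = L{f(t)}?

L{e^(8t)} = 1/(s - 8).
Then apply L{t·g(t)} = -d/ds[G(s)] with G(s) = 1/(s - 8):
differentiating 1 time and applying the sign gives (s - 8)^(-2).

X(s) = (s - 8)^(-2)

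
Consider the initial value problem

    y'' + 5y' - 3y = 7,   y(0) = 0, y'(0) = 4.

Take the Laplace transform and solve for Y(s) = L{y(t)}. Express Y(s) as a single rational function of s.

Transform both sides with L{·}.
Using L{y''} = s^2 Y - s·y(0) - y'(0) and L{y'} = sY - y(0), with y(0) = 0, y'(0) = 4, the left side becomes (s^2 + 5*s - 3)Y - (4).
The right side is L{7} = 7/s.
So (s^2 + 5*s - 3)Y = 7/s + (4).
Divide through and combine into a single rational function.

Y(s) = (4*s + 7)/(s^3 + 5*s^2 - 3*s)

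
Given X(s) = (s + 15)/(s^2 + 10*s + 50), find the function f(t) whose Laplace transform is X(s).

f(t) = 2*exp(-5*t)*sin(5*t) + exp(-5*t)*cos(5*t)

Complete the square in the denominator: s^2 + 10*s + 50 = (s + 5)^2 + 5^2.
Split the numerator to match: s + 15 = 1·(s + 5) + 2·5.
Invert each term: 1·(s + 5)/((s + 5)^2 + 25) ↔ e^(-5t)cos(5t); 2·5/((s + 5)^2 + 25) ↔ 2e^(-5t)sin(5t).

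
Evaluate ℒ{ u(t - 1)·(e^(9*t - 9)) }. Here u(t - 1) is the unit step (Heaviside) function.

By the second shifting theorem, L{u(t - c)·g(t - c)} = e^(-cs)·G(s) with c = 1 and G(s) = L{g(t)}.
L{e^(9t)} = 1/(s - 9).

exp(-s)/(s - 9)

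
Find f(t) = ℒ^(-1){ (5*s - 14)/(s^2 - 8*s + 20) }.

f(t) = 3*exp(4*t)*sin(2*t) + 5*exp(4*t)*cos(2*t)

Complete the square in the denominator: s^2 - 8*s + 20 = (s - 4)^2 + 2^2.
Split the numerator to match: 5*s - 14 = 5·(s - 4) + 3·2.
Invert each term: 5·(s - 4)/((s - 4)^2 + 4) ↔ 5e^(4t)cos(2t); 3·2/((s - 4)^2 + 4) ↔ 3e^(4t)sin(2t).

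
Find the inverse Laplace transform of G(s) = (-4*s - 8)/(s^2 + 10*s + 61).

Complete the square in the denominator: s^2 + 10*s + 61 = (s + 5)^2 + 6^2.
Split the numerator to match: -4*s - 8 = -4·(s + 5) + 2·6.
Invert each term: -4·(s + 5)/((s + 5)^2 + 36) ↔ -4e^(-5t)cos(6t); 2·6/((s + 5)^2 + 36) ↔ 2e^(-5t)sin(6t).

2*exp(-5*t)*sin(6*t) - 4*exp(-5*t)*cos(6*t)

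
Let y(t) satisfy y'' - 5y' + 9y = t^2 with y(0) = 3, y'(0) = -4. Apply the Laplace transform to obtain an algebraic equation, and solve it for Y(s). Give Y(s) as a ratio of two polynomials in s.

Y(s) = (3*s^4 - 19*s^3 + 2)/(s^5 - 5*s^4 + 9*s^3)

Apply the Laplace transform to the equation.
With L{y''} = s^2 Y - s·y(0) - y'(0) and L{y'} = sY - y(0), with y(0) = 3, y'(0) = -4: the LHS transforms to (s^2 - 5*s + 9)Y - (3*s - 19).
The right side is L{t^2} = 2/s^3.
So (s^2 - 5*s + 9)Y = 2/s^3 + (3*s - 19).
Solve for Y(s) and write it as one ratio of polynomials.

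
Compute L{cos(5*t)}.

L{cos(5t)} = s/(s^2 + 25).

s/(s^2 + 25)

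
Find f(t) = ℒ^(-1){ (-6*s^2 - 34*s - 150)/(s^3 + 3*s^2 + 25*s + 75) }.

f(t) = -5*sin(5*t) - 3*cos(5*t) - 3*exp(-3*t)

Factor the denominator: s^3 + 3*s^2 + 25*s + 75 = (s + 3)*(s^2 + 25).
Partial fraction decomposition gives [-3/(s + 3)] + [-3*s/(s^2 + 25)] + [-25/(s^2 + 25)].
Invert each term: -3/(s + 3) ↔ -3e^(-3t); -3·s/(s^2 + 25) ↔ -3cos(5t); -5·5/(s^2 + 25) ↔ -5sin(5t).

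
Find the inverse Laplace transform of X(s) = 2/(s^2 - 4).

sinh(2*t)

Since L{sinh(2t)} = 2/(s^2 - 4), the inverse is sinh(2*t).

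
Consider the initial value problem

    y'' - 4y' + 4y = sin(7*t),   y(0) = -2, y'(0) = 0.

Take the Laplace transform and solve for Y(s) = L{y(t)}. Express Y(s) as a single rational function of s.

Y(s) = (-2*s^3 + 8*s^2 - 98*s + 399)/(s^4 - 4*s^3 + 53*s^2 - 196*s + 196)

Laplace-transform each side.
With L{y''} = s^2 Y - s·y(0) - y'(0) and L{y'} = sY - y(0), with y(0) = -2, y'(0) = 0: the LHS transforms to (s^2 - 4*s + 4)Y - (-2*s + 8).
The right side is L{sin(7*t)} = 7/(s^2 + 49).
So (s^2 - 4*s + 4)Y = 7/(s^2 + 49) + (-2*s + 8).
Isolate Y and clear denominators.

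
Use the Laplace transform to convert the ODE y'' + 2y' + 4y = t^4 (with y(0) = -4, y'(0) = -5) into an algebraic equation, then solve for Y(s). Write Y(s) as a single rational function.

Y(s) = (-4*s^6 - 13*s^5 + 24)/(s^7 + 2*s^6 + 4*s^5)

Transform both sides with L{·}.
The derivative rules (L{y''} = s^2 Y - s·y(0) - y'(0) and L{y'} = sY - y(0), with y(0) = -4, y'(0) = -5) turn the left side into (s^2 + 2*s + 4)Y - (-4*s - 13).
The right side is L{t^4} = 24/s^5.
So (s^2 + 2*s + 4)Y = 24/s^5 + (-4*s - 13).
Solve for Y(s) and write it as one ratio of polynomials.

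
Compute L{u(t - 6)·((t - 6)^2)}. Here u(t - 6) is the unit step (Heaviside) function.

2*exp(-6*s)/s^3

By the second shifting theorem, L{u(t - c)·g(t - c)} = e^(-cs)·G(s) with c = 6 and G(s) = L{g(t)}.
L{t^2} = 2!/s^3 = 2/s^3.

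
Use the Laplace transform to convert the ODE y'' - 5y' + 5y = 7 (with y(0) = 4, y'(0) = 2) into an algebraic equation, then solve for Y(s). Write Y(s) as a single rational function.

Laplace-transform each side.
The derivative rules (L{y''} = s^2 Y - s·y(0) - y'(0) and L{y'} = sY - y(0), with y(0) = 4, y'(0) = 2) turn the left side into (s^2 - 5*s + 5)Y - (4*s - 18).
The right side is L{7} = 7/s.
So (s^2 - 5*s + 5)Y = 7/s + (4*s - 18).
Isolate Y and clear denominators.

Y(s) = (4*s^2 - 18*s + 7)/(s^3 - 5*s^2 + 5*s)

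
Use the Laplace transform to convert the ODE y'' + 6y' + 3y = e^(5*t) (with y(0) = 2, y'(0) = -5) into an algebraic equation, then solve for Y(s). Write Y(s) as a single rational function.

Y(s) = (2*s^2 - 3*s - 34)/(s^3 + s^2 - 27*s - 15)

Apply the Laplace transform to the equation.
Using L{y''} = s^2 Y - s·y(0) - y'(0) and L{y'} = sY - y(0), with y(0) = 2, y'(0) = -5, the left side becomes (s^2 + 6*s + 3)Y - (2*s + 7).
The right side is L{e^(5*t)} = 1/(s - 5).
So (s^2 + 6*s + 3)Y = 1/(s - 5) + (2*s + 7).
Isolate Y and clear denominators.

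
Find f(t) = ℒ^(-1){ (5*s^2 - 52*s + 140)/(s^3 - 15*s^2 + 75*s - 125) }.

f(t) = 5*t^2*exp(5*t)/2 - 2*t*exp(5*t) + 5*exp(5*t)

Factor the denominator: s^3 - 15*s^2 + 75*s - 125 = (s - 5)^3.
Partial fraction decomposition gives [5/(s - 5)] + [-2/(s - 5)^2] + [5/(s - 5)^3].
Invert each term: 5/(s - 5) ↔ 5e^(5t); -2/(s - 5)^2 ↔ -2t·e^(5t); 5/(s - 5)^3 ↔ (5/2)t^2·e^(5t).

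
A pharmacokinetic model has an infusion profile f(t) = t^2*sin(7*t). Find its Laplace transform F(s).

F(s) = 14*(3*s^2 - 49)/(s^2 + 49)^3

L{sin(7t)} = 7/(s^2 + 49).
Then apply L{t^2·g(t)} = (-1)^2 d^2/ds^2[G(s)] with G(s) = 7/(s^2 + 49):
differentiating 2 times and applying the sign gives 14*(3*s^2 - 49)/(s^2 + 49)^3.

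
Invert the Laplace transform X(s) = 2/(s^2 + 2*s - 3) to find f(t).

f(t) = exp(-t)*sinh(2*t)

Rewrite the denominator: s^2 + 2*s - 3 = (s + 1)^2 - 4.
The form in (s + 1) signals a first-shifting-theorem factor e^(-t).
Since L{sinh(2t)} = 2/(s^2 - 4), the inverse is e^(-t)*sinh(2*t).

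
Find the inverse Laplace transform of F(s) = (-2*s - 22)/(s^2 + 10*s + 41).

Complete the square in the denominator: s^2 + 10*s + 41 = (s + 5)^2 + 4^2.
Split the numerator to match: -2*s - 22 = -2·(s + 5) - 3·4.
Invert each term: -2·(s + 5)/((s + 5)^2 + 16) ↔ -2e^(-5t)cos(4t); -3·4/((s + 5)^2 + 16) ↔ -3e^(-5t)sin(4t).

-3*exp(-5*t)*sin(4*t) - 2*exp(-5*t)*cos(4*t)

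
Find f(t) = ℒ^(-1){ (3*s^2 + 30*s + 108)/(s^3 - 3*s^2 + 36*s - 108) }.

Factor the denominator: s^3 - 3*s^2 + 36*s - 108 = (s - 3)*(s^2 + 36).
Partial fraction decomposition gives [5/(s - 3)] + [-2*s/(s^2 + 36)] + [24/(s^2 + 36)].
Invert each term: 5/(s - 3) ↔ 5e^(3t); -2·s/(s^2 + 36) ↔ -2cos(6t); 4·6/(s^2 + 36) ↔ 4sin(6t).

f(t) = 5*exp(3*t) + 4*sin(6*t) - 2*cos(6*t)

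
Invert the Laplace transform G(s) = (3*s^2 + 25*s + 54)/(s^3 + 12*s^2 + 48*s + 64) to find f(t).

f(t) = t^2*exp(-4*t) + t*exp(-4*t) + 3*exp(-4*t)

Factor the denominator: s^3 + 12*s^2 + 48*s + 64 = (s + 4)^3.
Partial fraction decomposition gives [3/(s + 4)] + [(s + 4)^(-2)] + [2/(s + 4)^3].
Invert each term: 3/(s + 4) ↔ 3e^(-4t); 1/(s + 4)^2 ↔ t·e^(-4t); 2/(s + 4)^3 ↔ (1)t^2·e^(-4t).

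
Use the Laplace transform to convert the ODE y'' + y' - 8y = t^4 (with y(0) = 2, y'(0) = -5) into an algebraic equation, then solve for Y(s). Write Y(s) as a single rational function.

Take the Laplace transform of both sides.
The derivative rules (L{y''} = s^2 Y - s·y(0) - y'(0) and L{y'} = sY - y(0), with y(0) = 2, y'(0) = -5) turn the left side into (s^2 + s - 8)Y - (2*s - 3).
The right side is L{t^4} = 24/s^5.
So (s^2 + s - 8)Y = 24/s^5 + (2*s - 3).
Solve for Y(s) and write it as one ratio of polynomials.

Y(s) = (2*s^6 - 3*s^5 + 24)/(s^7 + s^6 - 8*s^5)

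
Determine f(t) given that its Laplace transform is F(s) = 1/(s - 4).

f(t) = exp(4*t)

Since L{e^(4t)} = 1/(s - 4), the inverse is e^(4*t).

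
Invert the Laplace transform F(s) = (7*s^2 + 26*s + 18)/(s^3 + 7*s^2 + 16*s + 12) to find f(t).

Factor the denominator: s^3 + 7*s^2 + 16*s + 12 = (s + 2)^2*(s + 3).
Partial fraction decomposition gives [4/(s + 2)] + [-6/(s + 2)^2] + [3/(s + 3)].
Invert each term: 4/(s + 2) ↔ 4e^(-2t); -6/(s + 2)^2 ↔ -6t·e^(-2t); 3/(s + 3) ↔ 3e^(-3t).

f(t) = -6*t*exp(-2*t) + 4*exp(-2*t) + 3*exp(-3*t)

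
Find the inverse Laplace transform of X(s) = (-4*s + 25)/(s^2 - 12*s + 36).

Factor the denominator: s^2 - 12*s + 36 = (s - 6)^2.
Partial fraction decomposition gives [-4/(s - 6)] + [(s - 6)^(-2)].
Invert each term: -4/(s - 6) ↔ -4e^(6t); 1/(s - 6)^2 ↔ t·e^(6t).

t*exp(6*t) - 4*exp(6*t)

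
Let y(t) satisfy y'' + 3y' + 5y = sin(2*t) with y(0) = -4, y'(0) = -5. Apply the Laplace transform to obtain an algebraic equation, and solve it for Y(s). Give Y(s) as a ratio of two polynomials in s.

Transform both sides with L{·}.
The derivative rules (L{y''} = s^2 Y - s·y(0) - y'(0) and L{y'} = sY - y(0), with y(0) = -4, y'(0) = -5) turn the left side into (s^2 + 3*s + 5)Y - (-4*s - 17).
The right side is L{sin(2*t)} = 2/(s^2 + 4).
So (s^2 + 3*s + 5)Y = 2/(s^2 + 4) + (-4*s - 17).
Isolate Y and clear denominators.

Y(s) = (-4*s^3 - 17*s^2 - 16*s - 66)/(s^4 + 3*s^3 + 9*s^2 + 12*s + 20)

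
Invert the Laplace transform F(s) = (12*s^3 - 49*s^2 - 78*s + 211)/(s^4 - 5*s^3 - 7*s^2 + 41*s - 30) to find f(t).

f(t) = exp(5*t) + 3*exp(2*t) + 6*exp(t) + 2*exp(-3*t)

Factor the denominator: s^4 - 5*s^3 - 7*s^2 + 41*s - 30 = (s - 5)*(s - 2)*(s - 1)*(s + 3).
Partial fraction decomposition gives [2/(s + 3)] + [6/(s - 1)] + [1/(s - 5)] + [3/(s - 2)].
Invert each term: 2/(s + 3) ↔ 2e^(-3t); 6/(s - 1) ↔ 6e^(t); 1/(s - 5) ↔ e^(5t); 3/(s - 2) ↔ 3e^(2t).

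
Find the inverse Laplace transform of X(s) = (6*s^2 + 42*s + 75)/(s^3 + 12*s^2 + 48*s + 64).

Factor the denominator: s^3 + 12*s^2 + 48*s + 64 = (s + 4)^3.
Partial fraction decomposition gives [6/(s + 4)] + [-6/(s + 4)^2] + [3/(s + 4)^3].
Invert each term: 6/(s + 4) ↔ 6e^(-4t); -6/(s + 4)^2 ↔ -6t·e^(-4t); 3/(s + 4)^3 ↔ (3/2)t^2·e^(-4t).

3*t^2*exp(-4*t)/2 - 6*t*exp(-4*t) + 6*exp(-4*t)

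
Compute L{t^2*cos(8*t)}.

L{cos(8t)} = s/(s^2 + 64).
Then apply L{t^2·g(t)} = (-1)^2 d^2/ds^2[G(s)] with G(s) = s/(s^2 + 64):
differentiating 2 times and applying the sign gives 2*s*(s^2 - 192)/(s^2 + 64)^3.

2*s*(s^2 - 192)/(s^2 + 64)^3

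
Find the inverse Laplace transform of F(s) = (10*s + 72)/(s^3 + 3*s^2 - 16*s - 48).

2*exp(4*t) - 6*exp(-3*t) + 4*exp(-4*t)

Factor the denominator: s^3 + 3*s^2 - 16*s - 48 = (s - 4)*(s + 3)*(s + 4).
Partial fraction decomposition gives [-6/(s + 3)] + [4/(s + 4)] + [2/(s - 4)].
Invert each term: -6/(s + 3) ↔ -6e^(-3t); 4/(s + 4) ↔ 4e^(-4t); 2/(s - 4) ↔ 2e^(4t).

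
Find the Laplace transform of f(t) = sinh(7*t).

L{sinh(7t)} = 7/(s^2 - 49).

7/(s^2 - 49)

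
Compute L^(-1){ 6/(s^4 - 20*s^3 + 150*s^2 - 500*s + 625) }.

Rewrite the denominator: s^4 - 20*s^3 + 150*s^2 - 500*s + 625 = (s - 5)^4.
The form in (s - 5) signals a first-shifting-theorem factor e^(5t).
Since L{t^3} = 3!/s^4 = 6/s^4, the inverse is t^3*exp(5*t).

t^3*exp(5*t)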